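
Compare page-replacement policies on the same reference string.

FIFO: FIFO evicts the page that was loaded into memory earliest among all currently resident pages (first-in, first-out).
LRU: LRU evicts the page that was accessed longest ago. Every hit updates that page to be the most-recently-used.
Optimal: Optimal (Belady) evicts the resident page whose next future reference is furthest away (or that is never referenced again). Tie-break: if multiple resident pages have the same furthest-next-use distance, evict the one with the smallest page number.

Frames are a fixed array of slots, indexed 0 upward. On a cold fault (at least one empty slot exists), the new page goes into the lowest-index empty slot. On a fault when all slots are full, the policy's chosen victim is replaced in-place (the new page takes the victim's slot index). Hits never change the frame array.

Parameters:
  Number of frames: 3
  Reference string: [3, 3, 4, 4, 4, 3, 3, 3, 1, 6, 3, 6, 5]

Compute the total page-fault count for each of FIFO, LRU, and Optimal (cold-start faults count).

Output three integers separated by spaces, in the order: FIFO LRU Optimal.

--- FIFO ---
  step 0: ref 3 -> FAULT, frames=[3,-,-] (faults so far: 1)
  step 1: ref 3 -> HIT, frames=[3,-,-] (faults so far: 1)
  step 2: ref 4 -> FAULT, frames=[3,4,-] (faults so far: 2)
  step 3: ref 4 -> HIT, frames=[3,4,-] (faults so far: 2)
  step 4: ref 4 -> HIT, frames=[3,4,-] (faults so far: 2)
  step 5: ref 3 -> HIT, frames=[3,4,-] (faults so far: 2)
  step 6: ref 3 -> HIT, frames=[3,4,-] (faults so far: 2)
  step 7: ref 3 -> HIT, frames=[3,4,-] (faults so far: 2)
  step 8: ref 1 -> FAULT, frames=[3,4,1] (faults so far: 3)
  step 9: ref 6 -> FAULT, evict 3, frames=[6,4,1] (faults so far: 4)
  step 10: ref 3 -> FAULT, evict 4, frames=[6,3,1] (faults so far: 5)
  step 11: ref 6 -> HIT, frames=[6,3,1] (faults so far: 5)
  step 12: ref 5 -> FAULT, evict 1, frames=[6,3,5] (faults so far: 6)
  FIFO total faults: 6
--- LRU ---
  step 0: ref 3 -> FAULT, frames=[3,-,-] (faults so far: 1)
  step 1: ref 3 -> HIT, frames=[3,-,-] (faults so far: 1)
  step 2: ref 4 -> FAULT, frames=[3,4,-] (faults so far: 2)
  step 3: ref 4 -> HIT, frames=[3,4,-] (faults so far: 2)
  step 4: ref 4 -> HIT, frames=[3,4,-] (faults so far: 2)
  step 5: ref 3 -> HIT, frames=[3,4,-] (faults so far: 2)
  step 6: ref 3 -> HIT, frames=[3,4,-] (faults so far: 2)
  step 7: ref 3 -> HIT, frames=[3,4,-] (faults so far: 2)
  step 8: ref 1 -> FAULT, frames=[3,4,1] (faults so far: 3)
  step 9: ref 6 -> FAULT, evict 4, frames=[3,6,1] (faults so far: 4)
  step 10: ref 3 -> HIT, frames=[3,6,1] (faults so far: 4)
  step 11: ref 6 -> HIT, frames=[3,6,1] (faults so far: 4)
  step 12: ref 5 -> FAULT, evict 1, frames=[3,6,5] (faults so far: 5)
  LRU total faults: 5
--- Optimal ---
  step 0: ref 3 -> FAULT, frames=[3,-,-] (faults so far: 1)
  step 1: ref 3 -> HIT, frames=[3,-,-] (faults so far: 1)
  step 2: ref 4 -> FAULT, frames=[3,4,-] (faults so far: 2)
  step 3: ref 4 -> HIT, frames=[3,4,-] (faults so far: 2)
  step 4: ref 4 -> HIT, frames=[3,4,-] (faults so far: 2)
  step 5: ref 3 -> HIT, frames=[3,4,-] (faults so far: 2)
  step 6: ref 3 -> HIT, frames=[3,4,-] (faults so far: 2)
  step 7: ref 3 -> HIT, frames=[3,4,-] (faults so far: 2)
  step 8: ref 1 -> FAULT, frames=[3,4,1] (faults so far: 3)
  step 9: ref 6 -> FAULT, evict 1, frames=[3,4,6] (faults so far: 4)
  step 10: ref 3 -> HIT, frames=[3,4,6] (faults so far: 4)
  step 11: ref 6 -> HIT, frames=[3,4,6] (faults so far: 4)
  step 12: ref 5 -> FAULT, evict 3, frames=[5,4,6] (faults so far: 5)
  Optimal total faults: 5

Answer: 6 5 5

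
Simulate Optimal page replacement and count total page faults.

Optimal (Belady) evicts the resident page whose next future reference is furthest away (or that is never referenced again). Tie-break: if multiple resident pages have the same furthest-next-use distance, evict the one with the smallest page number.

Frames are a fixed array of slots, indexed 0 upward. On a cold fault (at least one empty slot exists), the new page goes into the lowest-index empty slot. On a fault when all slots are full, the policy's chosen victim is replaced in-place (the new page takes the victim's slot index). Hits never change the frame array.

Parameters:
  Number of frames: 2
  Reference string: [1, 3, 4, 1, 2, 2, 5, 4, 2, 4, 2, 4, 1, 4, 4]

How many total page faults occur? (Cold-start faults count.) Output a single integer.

Answer: 7

Derivation:
Step 0: ref 1 → FAULT, frames=[1,-]
Step 1: ref 3 → FAULT, frames=[1,3]
Step 2: ref 4 → FAULT (evict 3), frames=[1,4]
Step 3: ref 1 → HIT, frames=[1,4]
Step 4: ref 2 → FAULT (evict 1), frames=[2,4]
Step 5: ref 2 → HIT, frames=[2,4]
Step 6: ref 5 → FAULT (evict 2), frames=[5,4]
Step 7: ref 4 → HIT, frames=[5,4]
Step 8: ref 2 → FAULT (evict 5), frames=[2,4]
Step 9: ref 4 → HIT, frames=[2,4]
Step 10: ref 2 → HIT, frames=[2,4]
Step 11: ref 4 → HIT, frames=[2,4]
Step 12: ref 1 → FAULT (evict 2), frames=[1,4]
Step 13: ref 4 → HIT, frames=[1,4]
Step 14: ref 4 → HIT, frames=[1,4]
Total faults: 7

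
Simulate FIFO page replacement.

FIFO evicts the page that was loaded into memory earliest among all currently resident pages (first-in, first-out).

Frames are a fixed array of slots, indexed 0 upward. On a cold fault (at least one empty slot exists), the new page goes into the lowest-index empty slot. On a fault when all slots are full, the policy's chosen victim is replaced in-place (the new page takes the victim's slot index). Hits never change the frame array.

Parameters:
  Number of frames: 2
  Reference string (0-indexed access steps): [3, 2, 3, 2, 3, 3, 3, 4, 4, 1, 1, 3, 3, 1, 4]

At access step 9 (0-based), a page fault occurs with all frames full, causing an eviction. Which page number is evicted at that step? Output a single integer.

Answer: 2

Derivation:
Step 0: ref 3 -> FAULT, frames=[3,-]
Step 1: ref 2 -> FAULT, frames=[3,2]
Step 2: ref 3 -> HIT, frames=[3,2]
Step 3: ref 2 -> HIT, frames=[3,2]
Step 4: ref 3 -> HIT, frames=[3,2]
Step 5: ref 3 -> HIT, frames=[3,2]
Step 6: ref 3 -> HIT, frames=[3,2]
Step 7: ref 4 -> FAULT, evict 3, frames=[4,2]
Step 8: ref 4 -> HIT, frames=[4,2]
Step 9: ref 1 -> FAULT, evict 2, frames=[4,1]
At step 9: evicted page 2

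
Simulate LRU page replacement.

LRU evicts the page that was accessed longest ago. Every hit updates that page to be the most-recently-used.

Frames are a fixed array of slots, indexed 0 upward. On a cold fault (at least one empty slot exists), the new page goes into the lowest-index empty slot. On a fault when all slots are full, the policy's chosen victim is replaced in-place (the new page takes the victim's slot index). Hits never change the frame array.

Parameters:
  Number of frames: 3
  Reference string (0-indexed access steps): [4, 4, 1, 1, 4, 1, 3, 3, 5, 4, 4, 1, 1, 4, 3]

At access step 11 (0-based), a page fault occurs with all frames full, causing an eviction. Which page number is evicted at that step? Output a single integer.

Step 0: ref 4 -> FAULT, frames=[4,-,-]
Step 1: ref 4 -> HIT, frames=[4,-,-]
Step 2: ref 1 -> FAULT, frames=[4,1,-]
Step 3: ref 1 -> HIT, frames=[4,1,-]
Step 4: ref 4 -> HIT, frames=[4,1,-]
Step 5: ref 1 -> HIT, frames=[4,1,-]
Step 6: ref 3 -> FAULT, frames=[4,1,3]
Step 7: ref 3 -> HIT, frames=[4,1,3]
Step 8: ref 5 -> FAULT, evict 4, frames=[5,1,3]
Step 9: ref 4 -> FAULT, evict 1, frames=[5,4,3]
Step 10: ref 4 -> HIT, frames=[5,4,3]
Step 11: ref 1 -> FAULT, evict 3, frames=[5,4,1]
At step 11: evicted page 3

Answer: 3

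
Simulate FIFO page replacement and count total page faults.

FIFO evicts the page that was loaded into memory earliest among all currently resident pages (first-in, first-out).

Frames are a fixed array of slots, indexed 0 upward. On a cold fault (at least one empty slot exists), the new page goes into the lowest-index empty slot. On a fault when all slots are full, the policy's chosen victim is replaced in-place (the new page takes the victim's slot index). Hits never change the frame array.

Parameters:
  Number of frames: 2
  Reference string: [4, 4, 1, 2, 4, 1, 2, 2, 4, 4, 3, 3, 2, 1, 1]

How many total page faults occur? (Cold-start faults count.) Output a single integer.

Answer: 10

Derivation:
Step 0: ref 4 → FAULT, frames=[4,-]
Step 1: ref 4 → HIT, frames=[4,-]
Step 2: ref 1 → FAULT, frames=[4,1]
Step 3: ref 2 → FAULT (evict 4), frames=[2,1]
Step 4: ref 4 → FAULT (evict 1), frames=[2,4]
Step 5: ref 1 → FAULT (evict 2), frames=[1,4]
Step 6: ref 2 → FAULT (evict 4), frames=[1,2]
Step 7: ref 2 → HIT, frames=[1,2]
Step 8: ref 4 → FAULT (evict 1), frames=[4,2]
Step 9: ref 4 → HIT, frames=[4,2]
Step 10: ref 3 → FAULT (evict 2), frames=[4,3]
Step 11: ref 3 → HIT, frames=[4,3]
Step 12: ref 2 → FAULT (evict 4), frames=[2,3]
Step 13: ref 1 → FAULT (evict 3), frames=[2,1]
Step 14: ref 1 → HIT, frames=[2,1]
Total faults: 10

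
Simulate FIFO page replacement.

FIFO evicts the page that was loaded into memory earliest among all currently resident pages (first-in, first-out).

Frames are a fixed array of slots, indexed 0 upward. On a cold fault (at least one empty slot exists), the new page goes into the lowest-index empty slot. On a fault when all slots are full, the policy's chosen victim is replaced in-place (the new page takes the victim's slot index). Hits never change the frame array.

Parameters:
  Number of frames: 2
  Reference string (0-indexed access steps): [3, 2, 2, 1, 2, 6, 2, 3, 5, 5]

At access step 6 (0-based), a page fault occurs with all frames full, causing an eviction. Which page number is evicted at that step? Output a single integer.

Answer: 1

Derivation:
Step 0: ref 3 -> FAULT, frames=[3,-]
Step 1: ref 2 -> FAULT, frames=[3,2]
Step 2: ref 2 -> HIT, frames=[3,2]
Step 3: ref 1 -> FAULT, evict 3, frames=[1,2]
Step 4: ref 2 -> HIT, frames=[1,2]
Step 5: ref 6 -> FAULT, evict 2, frames=[1,6]
Step 6: ref 2 -> FAULT, evict 1, frames=[2,6]
At step 6: evicted page 1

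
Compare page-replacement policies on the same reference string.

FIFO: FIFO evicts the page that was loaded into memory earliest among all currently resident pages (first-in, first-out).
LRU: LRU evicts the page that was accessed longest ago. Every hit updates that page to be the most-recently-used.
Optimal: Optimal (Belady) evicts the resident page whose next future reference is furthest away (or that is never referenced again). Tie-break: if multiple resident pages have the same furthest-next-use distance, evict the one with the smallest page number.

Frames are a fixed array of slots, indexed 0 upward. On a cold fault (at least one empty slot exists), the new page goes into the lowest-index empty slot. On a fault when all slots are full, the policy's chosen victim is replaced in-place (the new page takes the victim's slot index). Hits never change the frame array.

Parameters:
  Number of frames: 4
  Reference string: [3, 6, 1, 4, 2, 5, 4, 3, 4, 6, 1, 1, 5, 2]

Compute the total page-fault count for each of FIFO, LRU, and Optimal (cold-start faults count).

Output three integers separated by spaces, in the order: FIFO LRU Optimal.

Answer: 10 11 8

Derivation:
--- FIFO ---
  step 0: ref 3 -> FAULT, frames=[3,-,-,-] (faults so far: 1)
  step 1: ref 6 -> FAULT, frames=[3,6,-,-] (faults so far: 2)
  step 2: ref 1 -> FAULT, frames=[3,6,1,-] (faults so far: 3)
  step 3: ref 4 -> FAULT, frames=[3,6,1,4] (faults so far: 4)
  step 4: ref 2 -> FAULT, evict 3, frames=[2,6,1,4] (faults so far: 5)
  step 5: ref 5 -> FAULT, evict 6, frames=[2,5,1,4] (faults so far: 6)
  step 6: ref 4 -> HIT, frames=[2,5,1,4] (faults so far: 6)
  step 7: ref 3 -> FAULT, evict 1, frames=[2,5,3,4] (faults so far: 7)
  step 8: ref 4 -> HIT, frames=[2,5,3,4] (faults so far: 7)
  step 9: ref 6 -> FAULT, evict 4, frames=[2,5,3,6] (faults so far: 8)
  step 10: ref 1 -> FAULT, evict 2, frames=[1,5,3,6] (faults so far: 9)
  step 11: ref 1 -> HIT, frames=[1,5,3,6] (faults so far: 9)
  step 12: ref 5 -> HIT, frames=[1,5,3,6] (faults so far: 9)
  step 13: ref 2 -> FAULT, evict 5, frames=[1,2,3,6] (faults so far: 10)
  FIFO total faults: 10
--- LRU ---
  step 0: ref 3 -> FAULT, frames=[3,-,-,-] (faults so far: 1)
  step 1: ref 6 -> FAULT, frames=[3,6,-,-] (faults so far: 2)
  step 2: ref 1 -> FAULT, frames=[3,6,1,-] (faults so far: 3)
  step 3: ref 4 -> FAULT, frames=[3,6,1,4] (faults so far: 4)
  step 4: ref 2 -> FAULT, evict 3, frames=[2,6,1,4] (faults so far: 5)
  step 5: ref 5 -> FAULT, evict 6, frames=[2,5,1,4] (faults so far: 6)
  step 6: ref 4 -> HIT, frames=[2,5,1,4] (faults so far: 6)
  step 7: ref 3 -> FAULT, evict 1, frames=[2,5,3,4] (faults so far: 7)
  step 8: ref 4 -> HIT, frames=[2,5,3,4] (faults so far: 7)
  step 9: ref 6 -> FAULT, evict 2, frames=[6,5,3,4] (faults so far: 8)
  step 10: ref 1 -> FAULT, evict 5, frames=[6,1,3,4] (faults so far: 9)
  step 11: ref 1 -> HIT, frames=[6,1,3,4] (faults so far: 9)
  step 12: ref 5 -> FAULT, evict 3, frames=[6,1,5,4] (faults so far: 10)
  step 13: ref 2 -> FAULT, evict 4, frames=[6,1,5,2] (faults so far: 11)
  LRU total faults: 11
--- Optimal ---
  step 0: ref 3 -> FAULT, frames=[3,-,-,-] (faults so far: 1)
  step 1: ref 6 -> FAULT, frames=[3,6,-,-] (faults so far: 2)
  step 2: ref 1 -> FAULT, frames=[3,6,1,-] (faults so far: 3)
  step 3: ref 4 -> FAULT, frames=[3,6,1,4] (faults so far: 4)
  step 4: ref 2 -> FAULT, evict 1, frames=[3,6,2,4] (faults so far: 5)
  step 5: ref 5 -> FAULT, evict 2, frames=[3,6,5,4] (faults so far: 6)
  step 6: ref 4 -> HIT, frames=[3,6,5,4] (faults so far: 6)
  step 7: ref 3 -> HIT, frames=[3,6,5,4] (faults so far: 6)
  step 8: ref 4 -> HIT, frames=[3,6,5,4] (faults so far: 6)
  step 9: ref 6 -> HIT, frames=[3,6,5,4] (faults so far: 6)
  step 10: ref 1 -> FAULT, evict 3, frames=[1,6,5,4] (faults so far: 7)
  step 11: ref 1 -> HIT, frames=[1,6,5,4] (faults so far: 7)
  step 12: ref 5 -> HIT, frames=[1,6,5,4] (faults so far: 7)
  step 13: ref 2 -> FAULT, evict 1, frames=[2,6,5,4] (faults so far: 8)
  Optimal total faults: 8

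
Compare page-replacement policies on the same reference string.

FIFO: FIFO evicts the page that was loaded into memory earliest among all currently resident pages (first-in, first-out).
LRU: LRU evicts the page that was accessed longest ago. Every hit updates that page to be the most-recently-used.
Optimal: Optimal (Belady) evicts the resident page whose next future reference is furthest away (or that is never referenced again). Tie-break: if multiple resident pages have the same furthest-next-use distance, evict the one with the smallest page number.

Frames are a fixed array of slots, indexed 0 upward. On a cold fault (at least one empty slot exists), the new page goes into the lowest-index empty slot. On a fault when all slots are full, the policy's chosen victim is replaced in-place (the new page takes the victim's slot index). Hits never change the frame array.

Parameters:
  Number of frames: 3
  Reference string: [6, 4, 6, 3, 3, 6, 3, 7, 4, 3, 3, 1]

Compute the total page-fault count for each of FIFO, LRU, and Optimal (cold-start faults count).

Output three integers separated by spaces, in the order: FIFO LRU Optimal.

--- FIFO ---
  step 0: ref 6 -> FAULT, frames=[6,-,-] (faults so far: 1)
  step 1: ref 4 -> FAULT, frames=[6,4,-] (faults so far: 2)
  step 2: ref 6 -> HIT, frames=[6,4,-] (faults so far: 2)
  step 3: ref 3 -> FAULT, frames=[6,4,3] (faults so far: 3)
  step 4: ref 3 -> HIT, frames=[6,4,3] (faults so far: 3)
  step 5: ref 6 -> HIT, frames=[6,4,3] (faults so far: 3)
  step 6: ref 3 -> HIT, frames=[6,4,3] (faults so far: 3)
  step 7: ref 7 -> FAULT, evict 6, frames=[7,4,3] (faults so far: 4)
  step 8: ref 4 -> HIT, frames=[7,4,3] (faults so far: 4)
  step 9: ref 3 -> HIT, frames=[7,4,3] (faults so far: 4)
  step 10: ref 3 -> HIT, frames=[7,4,3] (faults so far: 4)
  step 11: ref 1 -> FAULT, evict 4, frames=[7,1,3] (faults so far: 5)
  FIFO total faults: 5
--- LRU ---
  step 0: ref 6 -> FAULT, frames=[6,-,-] (faults so far: 1)
  step 1: ref 4 -> FAULT, frames=[6,4,-] (faults so far: 2)
  step 2: ref 6 -> HIT, frames=[6,4,-] (faults so far: 2)
  step 3: ref 3 -> FAULT, frames=[6,4,3] (faults so far: 3)
  step 4: ref 3 -> HIT, frames=[6,4,3] (faults so far: 3)
  step 5: ref 6 -> HIT, frames=[6,4,3] (faults so far: 3)
  step 6: ref 3 -> HIT, frames=[6,4,3] (faults so far: 3)
  step 7: ref 7 -> FAULT, evict 4, frames=[6,7,3] (faults so far: 4)
  step 8: ref 4 -> FAULT, evict 6, frames=[4,7,3] (faults so far: 5)
  step 9: ref 3 -> HIT, frames=[4,7,3] (faults so far: 5)
  step 10: ref 3 -> HIT, frames=[4,7,3] (faults so far: 5)
  step 11: ref 1 -> FAULT, evict 7, frames=[4,1,3] (faults so far: 6)
  LRU total faults: 6
--- Optimal ---
  step 0: ref 6 -> FAULT, frames=[6,-,-] (faults so far: 1)
  step 1: ref 4 -> FAULT, frames=[6,4,-] (faults so far: 2)
  step 2: ref 6 -> HIT, frames=[6,4,-] (faults so far: 2)
  step 3: ref 3 -> FAULT, frames=[6,4,3] (faults so far: 3)
  step 4: ref 3 -> HIT, frames=[6,4,3] (faults so far: 3)
  step 5: ref 6 -> HIT, frames=[6,4,3] (faults so far: 3)
  step 6: ref 3 -> HIT, frames=[6,4,3] (faults so far: 3)
  step 7: ref 7 -> FAULT, evict 6, frames=[7,4,3] (faults so far: 4)
  step 8: ref 4 -> HIT, frames=[7,4,3] (faults so far: 4)
  step 9: ref 3 -> HIT, frames=[7,4,3] (faults so far: 4)
  step 10: ref 3 -> HIT, frames=[7,4,3] (faults so far: 4)
  step 11: ref 1 -> FAULT, evict 3, frames=[7,4,1] (faults so far: 5)
  Optimal total faults: 5

Answer: 5 6 5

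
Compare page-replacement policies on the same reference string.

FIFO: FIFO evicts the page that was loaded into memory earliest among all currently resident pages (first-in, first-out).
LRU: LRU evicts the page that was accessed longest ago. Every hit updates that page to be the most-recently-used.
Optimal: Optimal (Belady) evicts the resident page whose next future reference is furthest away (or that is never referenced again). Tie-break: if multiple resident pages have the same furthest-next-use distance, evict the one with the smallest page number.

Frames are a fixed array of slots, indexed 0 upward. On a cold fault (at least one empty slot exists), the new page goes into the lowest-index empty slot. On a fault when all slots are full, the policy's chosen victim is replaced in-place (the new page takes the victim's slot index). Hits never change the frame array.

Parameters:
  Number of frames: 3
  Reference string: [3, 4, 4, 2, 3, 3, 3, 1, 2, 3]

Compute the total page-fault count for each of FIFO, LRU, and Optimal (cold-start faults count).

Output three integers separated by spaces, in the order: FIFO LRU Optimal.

Answer: 5 4 4

Derivation:
--- FIFO ---
  step 0: ref 3 -> FAULT, frames=[3,-,-] (faults so far: 1)
  step 1: ref 4 -> FAULT, frames=[3,4,-] (faults so far: 2)
  step 2: ref 4 -> HIT, frames=[3,4,-] (faults so far: 2)
  step 3: ref 2 -> FAULT, frames=[3,4,2] (faults so far: 3)
  step 4: ref 3 -> HIT, frames=[3,4,2] (faults so far: 3)
  step 5: ref 3 -> HIT, frames=[3,4,2] (faults so far: 3)
  step 6: ref 3 -> HIT, frames=[3,4,2] (faults so far: 3)
  step 7: ref 1 -> FAULT, evict 3, frames=[1,4,2] (faults so far: 4)
  step 8: ref 2 -> HIT, frames=[1,4,2] (faults so far: 4)
  step 9: ref 3 -> FAULT, evict 4, frames=[1,3,2] (faults so far: 5)
  FIFO total faults: 5
--- LRU ---
  step 0: ref 3 -> FAULT, frames=[3,-,-] (faults so far: 1)
  step 1: ref 4 -> FAULT, frames=[3,4,-] (faults so far: 2)
  step 2: ref 4 -> HIT, frames=[3,4,-] (faults so far: 2)
  step 3: ref 2 -> FAULT, frames=[3,4,2] (faults so far: 3)
  step 4: ref 3 -> HIT, frames=[3,4,2] (faults so far: 3)
  step 5: ref 3 -> HIT, frames=[3,4,2] (faults so far: 3)
  step 6: ref 3 -> HIT, frames=[3,4,2] (faults so far: 3)
  step 7: ref 1 -> FAULT, evict 4, frames=[3,1,2] (faults so far: 4)
  step 8: ref 2 -> HIT, frames=[3,1,2] (faults so far: 4)
  step 9: ref 3 -> HIT, frames=[3,1,2] (faults so far: 4)
  LRU total faults: 4
--- Optimal ---
  step 0: ref 3 -> FAULT, frames=[3,-,-] (faults so far: 1)
  step 1: ref 4 -> FAULT, frames=[3,4,-] (faults so far: 2)
  step 2: ref 4 -> HIT, frames=[3,4,-] (faults so far: 2)
  step 3: ref 2 -> FAULT, frames=[3,4,2] (faults so far: 3)
  step 4: ref 3 -> HIT, frames=[3,4,2] (faults so far: 3)
  step 5: ref 3 -> HIT, frames=[3,4,2] (faults so far: 3)
  step 6: ref 3 -> HIT, frames=[3,4,2] (faults so far: 3)
  step 7: ref 1 -> FAULT, evict 4, frames=[3,1,2] (faults so far: 4)
  step 8: ref 2 -> HIT, frames=[3,1,2] (faults so far: 4)
  step 9: ref 3 -> HIT, frames=[3,1,2] (faults so far: 4)
  Optimal total faults: 4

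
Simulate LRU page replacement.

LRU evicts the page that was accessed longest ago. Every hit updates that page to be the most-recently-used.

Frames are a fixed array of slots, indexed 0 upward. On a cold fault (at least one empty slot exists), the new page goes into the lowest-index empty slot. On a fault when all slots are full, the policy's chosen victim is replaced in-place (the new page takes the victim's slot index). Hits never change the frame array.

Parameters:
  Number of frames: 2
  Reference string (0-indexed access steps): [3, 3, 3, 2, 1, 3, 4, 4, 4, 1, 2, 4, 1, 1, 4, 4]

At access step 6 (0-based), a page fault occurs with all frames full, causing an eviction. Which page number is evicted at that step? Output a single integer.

Answer: 1

Derivation:
Step 0: ref 3 -> FAULT, frames=[3,-]
Step 1: ref 3 -> HIT, frames=[3,-]
Step 2: ref 3 -> HIT, frames=[3,-]
Step 3: ref 2 -> FAULT, frames=[3,2]
Step 4: ref 1 -> FAULT, evict 3, frames=[1,2]
Step 5: ref 3 -> FAULT, evict 2, frames=[1,3]
Step 6: ref 4 -> FAULT, evict 1, frames=[4,3]
At step 6: evicted page 1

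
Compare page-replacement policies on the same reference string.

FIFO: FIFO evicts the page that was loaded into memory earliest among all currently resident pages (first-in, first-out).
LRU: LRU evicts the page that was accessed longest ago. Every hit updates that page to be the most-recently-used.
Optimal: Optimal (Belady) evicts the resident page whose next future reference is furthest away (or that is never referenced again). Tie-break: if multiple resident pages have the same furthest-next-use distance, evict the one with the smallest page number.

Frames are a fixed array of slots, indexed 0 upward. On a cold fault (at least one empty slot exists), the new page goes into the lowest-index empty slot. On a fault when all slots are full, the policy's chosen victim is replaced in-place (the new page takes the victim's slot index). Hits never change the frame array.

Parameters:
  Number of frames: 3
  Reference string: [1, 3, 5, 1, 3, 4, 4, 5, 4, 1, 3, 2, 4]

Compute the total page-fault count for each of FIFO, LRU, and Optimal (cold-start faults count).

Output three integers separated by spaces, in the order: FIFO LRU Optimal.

Answer: 8 9 6

Derivation:
--- FIFO ---
  step 0: ref 1 -> FAULT, frames=[1,-,-] (faults so far: 1)
  step 1: ref 3 -> FAULT, frames=[1,3,-] (faults so far: 2)
  step 2: ref 5 -> FAULT, frames=[1,3,5] (faults so far: 3)
  step 3: ref 1 -> HIT, frames=[1,3,5] (faults so far: 3)
  step 4: ref 3 -> HIT, frames=[1,3,5] (faults so far: 3)
  step 5: ref 4 -> FAULT, evict 1, frames=[4,3,5] (faults so far: 4)
  step 6: ref 4 -> HIT, frames=[4,3,5] (faults so far: 4)
  step 7: ref 5 -> HIT, frames=[4,3,5] (faults so far: 4)
  step 8: ref 4 -> HIT, frames=[4,3,5] (faults so far: 4)
  step 9: ref 1 -> FAULT, evict 3, frames=[4,1,5] (faults so far: 5)
  step 10: ref 3 -> FAULT, evict 5, frames=[4,1,3] (faults so far: 6)
  step 11: ref 2 -> FAULT, evict 4, frames=[2,1,3] (faults so far: 7)
  step 12: ref 4 -> FAULT, evict 1, frames=[2,4,3] (faults so far: 8)
  FIFO total faults: 8
--- LRU ---
  step 0: ref 1 -> FAULT, frames=[1,-,-] (faults so far: 1)
  step 1: ref 3 -> FAULT, frames=[1,3,-] (faults so far: 2)
  step 2: ref 5 -> FAULT, frames=[1,3,5] (faults so far: 3)
  step 3: ref 1 -> HIT, frames=[1,3,5] (faults so far: 3)
  step 4: ref 3 -> HIT, frames=[1,3,5] (faults so far: 3)
  step 5: ref 4 -> FAULT, evict 5, frames=[1,3,4] (faults so far: 4)
  step 6: ref 4 -> HIT, frames=[1,3,4] (faults so far: 4)
  step 7: ref 5 -> FAULT, evict 1, frames=[5,3,4] (faults so far: 5)
  step 8: ref 4 -> HIT, frames=[5,3,4] (faults so far: 5)
  step 9: ref 1 -> FAULT, evict 3, frames=[5,1,4] (faults so far: 6)
  step 10: ref 3 -> FAULT, evict 5, frames=[3,1,4] (faults so far: 7)
  step 11: ref 2 -> FAULT, evict 4, frames=[3,1,2] (faults so far: 8)
  step 12: ref 4 -> FAULT, evict 1, frames=[3,4,2] (faults so far: 9)
  LRU total faults: 9
--- Optimal ---
  step 0: ref 1 -> FAULT, frames=[1,-,-] (faults so far: 1)
  step 1: ref 3 -> FAULT, frames=[1,3,-] (faults so far: 2)
  step 2: ref 5 -> FAULT, frames=[1,3,5] (faults so far: 3)
  step 3: ref 1 -> HIT, frames=[1,3,5] (faults so far: 3)
  step 4: ref 3 -> HIT, frames=[1,3,5] (faults so far: 3)
  step 5: ref 4 -> FAULT, evict 3, frames=[1,4,5] (faults so far: 4)
  step 6: ref 4 -> HIT, frames=[1,4,5] (faults so far: 4)
  step 7: ref 5 -> HIT, frames=[1,4,5] (faults so far: 4)
  step 8: ref 4 -> HIT, frames=[1,4,5] (faults so far: 4)
  step 9: ref 1 -> HIT, frames=[1,4,5] (faults so far: 4)
  step 10: ref 3 -> FAULT, evict 1, frames=[3,4,5] (faults so far: 5)
  step 11: ref 2 -> FAULT, evict 3, frames=[2,4,5] (faults so far: 6)
  step 12: ref 4 -> HIT, frames=[2,4,5] (faults so far: 6)
  Optimal total faults: 6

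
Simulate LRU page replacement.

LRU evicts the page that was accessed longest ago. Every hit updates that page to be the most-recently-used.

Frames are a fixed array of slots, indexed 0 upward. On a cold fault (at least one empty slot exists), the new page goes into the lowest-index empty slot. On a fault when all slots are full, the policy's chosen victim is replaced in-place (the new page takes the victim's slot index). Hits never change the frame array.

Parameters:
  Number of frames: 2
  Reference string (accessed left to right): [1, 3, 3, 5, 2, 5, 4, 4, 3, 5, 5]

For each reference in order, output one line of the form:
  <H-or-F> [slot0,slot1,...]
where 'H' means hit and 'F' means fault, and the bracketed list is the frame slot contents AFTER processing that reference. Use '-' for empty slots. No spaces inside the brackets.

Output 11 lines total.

F [1,-]
F [1,3]
H [1,3]
F [5,3]
F [5,2]
H [5,2]
F [5,4]
H [5,4]
F [3,4]
F [3,5]
H [3,5]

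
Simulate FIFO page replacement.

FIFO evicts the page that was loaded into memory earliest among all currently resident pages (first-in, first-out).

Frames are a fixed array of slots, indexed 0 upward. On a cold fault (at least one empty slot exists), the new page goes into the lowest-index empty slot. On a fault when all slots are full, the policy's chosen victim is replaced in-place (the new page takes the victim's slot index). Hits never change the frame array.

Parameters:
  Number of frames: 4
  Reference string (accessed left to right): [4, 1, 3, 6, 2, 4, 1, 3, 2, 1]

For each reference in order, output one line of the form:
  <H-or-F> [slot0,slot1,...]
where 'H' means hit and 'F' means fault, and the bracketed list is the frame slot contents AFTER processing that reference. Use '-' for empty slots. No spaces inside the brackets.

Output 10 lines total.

F [4,-,-,-]
F [4,1,-,-]
F [4,1,3,-]
F [4,1,3,6]
F [2,1,3,6]
F [2,4,3,6]
F [2,4,1,6]
F [2,4,1,3]
H [2,4,1,3]
H [2,4,1,3]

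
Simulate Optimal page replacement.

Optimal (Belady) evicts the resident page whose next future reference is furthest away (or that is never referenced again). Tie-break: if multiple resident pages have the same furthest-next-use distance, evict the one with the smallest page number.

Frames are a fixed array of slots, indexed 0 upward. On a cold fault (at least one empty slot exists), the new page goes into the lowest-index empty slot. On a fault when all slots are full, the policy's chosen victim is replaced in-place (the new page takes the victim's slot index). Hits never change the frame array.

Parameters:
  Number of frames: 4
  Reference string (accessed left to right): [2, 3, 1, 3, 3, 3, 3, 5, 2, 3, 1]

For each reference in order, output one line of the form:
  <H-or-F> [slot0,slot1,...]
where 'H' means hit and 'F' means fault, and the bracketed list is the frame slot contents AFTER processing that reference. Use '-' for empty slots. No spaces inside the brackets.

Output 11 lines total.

F [2,-,-,-]
F [2,3,-,-]
F [2,3,1,-]
H [2,3,1,-]
H [2,3,1,-]
H [2,3,1,-]
H [2,3,1,-]
F [2,3,1,5]
H [2,3,1,5]
H [2,3,1,5]
H [2,3,1,5]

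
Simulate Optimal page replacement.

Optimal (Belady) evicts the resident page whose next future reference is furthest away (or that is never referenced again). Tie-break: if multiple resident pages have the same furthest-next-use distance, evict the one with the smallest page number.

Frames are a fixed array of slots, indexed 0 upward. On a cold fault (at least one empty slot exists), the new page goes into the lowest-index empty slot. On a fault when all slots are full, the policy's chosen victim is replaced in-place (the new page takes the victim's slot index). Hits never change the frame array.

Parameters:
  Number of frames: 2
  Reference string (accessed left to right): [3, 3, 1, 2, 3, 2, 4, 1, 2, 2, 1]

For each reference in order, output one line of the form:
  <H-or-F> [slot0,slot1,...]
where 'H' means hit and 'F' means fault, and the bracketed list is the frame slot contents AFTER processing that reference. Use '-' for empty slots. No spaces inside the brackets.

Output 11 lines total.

F [3,-]
H [3,-]
F [3,1]
F [3,2]
H [3,2]
H [3,2]
F [4,2]
F [1,2]
H [1,2]
H [1,2]
H [1,2]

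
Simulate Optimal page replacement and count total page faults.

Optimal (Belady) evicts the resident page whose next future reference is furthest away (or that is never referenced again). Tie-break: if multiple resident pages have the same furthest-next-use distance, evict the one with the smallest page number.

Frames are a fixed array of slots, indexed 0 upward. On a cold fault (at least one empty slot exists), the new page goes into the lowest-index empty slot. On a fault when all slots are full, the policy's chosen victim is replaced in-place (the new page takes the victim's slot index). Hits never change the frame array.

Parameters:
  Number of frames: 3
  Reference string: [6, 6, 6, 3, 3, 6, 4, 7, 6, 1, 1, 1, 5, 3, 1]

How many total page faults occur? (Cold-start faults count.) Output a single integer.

Answer: 6

Derivation:
Step 0: ref 6 → FAULT, frames=[6,-,-]
Step 1: ref 6 → HIT, frames=[6,-,-]
Step 2: ref 6 → HIT, frames=[6,-,-]
Step 3: ref 3 → FAULT, frames=[6,3,-]
Step 4: ref 3 → HIT, frames=[6,3,-]
Step 5: ref 6 → HIT, frames=[6,3,-]
Step 6: ref 4 → FAULT, frames=[6,3,4]
Step 7: ref 7 → FAULT (evict 4), frames=[6,3,7]
Step 8: ref 6 → HIT, frames=[6,3,7]
Step 9: ref 1 → FAULT (evict 6), frames=[1,3,7]
Step 10: ref 1 → HIT, frames=[1,3,7]
Step 11: ref 1 → HIT, frames=[1,3,7]
Step 12: ref 5 → FAULT (evict 7), frames=[1,3,5]
Step 13: ref 3 → HIT, frames=[1,3,5]
Step 14: ref 1 → HIT, frames=[1,3,5]
Total faults: 6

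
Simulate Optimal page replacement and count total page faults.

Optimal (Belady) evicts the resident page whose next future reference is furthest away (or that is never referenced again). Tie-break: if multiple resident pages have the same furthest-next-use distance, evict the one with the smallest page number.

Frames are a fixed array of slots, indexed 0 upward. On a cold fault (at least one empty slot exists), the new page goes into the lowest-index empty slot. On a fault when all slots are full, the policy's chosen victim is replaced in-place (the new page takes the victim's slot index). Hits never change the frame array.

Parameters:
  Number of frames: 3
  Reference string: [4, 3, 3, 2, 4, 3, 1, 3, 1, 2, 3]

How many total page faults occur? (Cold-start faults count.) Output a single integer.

Answer: 4

Derivation:
Step 0: ref 4 → FAULT, frames=[4,-,-]
Step 1: ref 3 → FAULT, frames=[4,3,-]
Step 2: ref 3 → HIT, frames=[4,3,-]
Step 3: ref 2 → FAULT, frames=[4,3,2]
Step 4: ref 4 → HIT, frames=[4,3,2]
Step 5: ref 3 → HIT, frames=[4,3,2]
Step 6: ref 1 → FAULT (evict 4), frames=[1,3,2]
Step 7: ref 3 → HIT, frames=[1,3,2]
Step 8: ref 1 → HIT, frames=[1,3,2]
Step 9: ref 2 → HIT, frames=[1,3,2]
Step 10: ref 3 → HIT, frames=[1,3,2]
Total faults: 4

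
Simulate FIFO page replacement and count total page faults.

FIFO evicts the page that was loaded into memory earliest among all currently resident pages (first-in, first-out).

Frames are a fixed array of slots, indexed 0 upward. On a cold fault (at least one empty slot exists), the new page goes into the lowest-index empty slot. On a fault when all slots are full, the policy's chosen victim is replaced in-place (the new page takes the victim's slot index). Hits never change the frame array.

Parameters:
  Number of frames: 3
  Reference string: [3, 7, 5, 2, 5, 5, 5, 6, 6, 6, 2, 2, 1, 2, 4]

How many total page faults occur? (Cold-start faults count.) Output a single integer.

Step 0: ref 3 → FAULT, frames=[3,-,-]
Step 1: ref 7 → FAULT, frames=[3,7,-]
Step 2: ref 5 → FAULT, frames=[3,7,5]
Step 3: ref 2 → FAULT (evict 3), frames=[2,7,5]
Step 4: ref 5 → HIT, frames=[2,7,5]
Step 5: ref 5 → HIT, frames=[2,7,5]
Step 6: ref 5 → HIT, frames=[2,7,5]
Step 7: ref 6 → FAULT (evict 7), frames=[2,6,5]
Step 8: ref 6 → HIT, frames=[2,6,5]
Step 9: ref 6 → HIT, frames=[2,6,5]
Step 10: ref 2 → HIT, frames=[2,6,5]
Step 11: ref 2 → HIT, frames=[2,6,5]
Step 12: ref 1 → FAULT (evict 5), frames=[2,6,1]
Step 13: ref 2 → HIT, frames=[2,6,1]
Step 14: ref 4 → FAULT (evict 2), frames=[4,6,1]
Total faults: 7

Answer: 7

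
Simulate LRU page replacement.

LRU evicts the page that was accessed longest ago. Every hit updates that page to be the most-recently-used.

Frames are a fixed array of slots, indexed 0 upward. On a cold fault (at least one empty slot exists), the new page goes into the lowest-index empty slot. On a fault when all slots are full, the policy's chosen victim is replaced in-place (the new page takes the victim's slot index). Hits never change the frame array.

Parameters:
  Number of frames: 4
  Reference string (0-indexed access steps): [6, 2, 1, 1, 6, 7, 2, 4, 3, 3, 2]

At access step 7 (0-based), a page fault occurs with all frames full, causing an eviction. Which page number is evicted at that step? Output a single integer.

Step 0: ref 6 -> FAULT, frames=[6,-,-,-]
Step 1: ref 2 -> FAULT, frames=[6,2,-,-]
Step 2: ref 1 -> FAULT, frames=[6,2,1,-]
Step 3: ref 1 -> HIT, frames=[6,2,1,-]
Step 4: ref 6 -> HIT, frames=[6,2,1,-]
Step 5: ref 7 -> FAULT, frames=[6,2,1,7]
Step 6: ref 2 -> HIT, frames=[6,2,1,7]
Step 7: ref 4 -> FAULT, evict 1, frames=[6,2,4,7]
At step 7: evicted page 1

Answer: 1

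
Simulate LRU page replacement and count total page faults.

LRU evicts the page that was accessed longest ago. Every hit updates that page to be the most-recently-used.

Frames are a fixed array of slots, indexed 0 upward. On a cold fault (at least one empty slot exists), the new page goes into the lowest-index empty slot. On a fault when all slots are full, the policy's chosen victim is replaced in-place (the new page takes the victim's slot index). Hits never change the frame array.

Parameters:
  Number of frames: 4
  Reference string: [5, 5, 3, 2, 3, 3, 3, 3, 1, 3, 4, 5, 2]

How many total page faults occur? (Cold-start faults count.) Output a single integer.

Step 0: ref 5 → FAULT, frames=[5,-,-,-]
Step 1: ref 5 → HIT, frames=[5,-,-,-]
Step 2: ref 3 → FAULT, frames=[5,3,-,-]
Step 3: ref 2 → FAULT, frames=[5,3,2,-]
Step 4: ref 3 → HIT, frames=[5,3,2,-]
Step 5: ref 3 → HIT, frames=[5,3,2,-]
Step 6: ref 3 → HIT, frames=[5,3,2,-]
Step 7: ref 3 → HIT, frames=[5,3,2,-]
Step 8: ref 1 → FAULT, frames=[5,3,2,1]
Step 9: ref 3 → HIT, frames=[5,3,2,1]
Step 10: ref 4 → FAULT (evict 5), frames=[4,3,2,1]
Step 11: ref 5 → FAULT (evict 2), frames=[4,3,5,1]
Step 12: ref 2 → FAULT (evict 1), frames=[4,3,5,2]
Total faults: 7

Answer: 7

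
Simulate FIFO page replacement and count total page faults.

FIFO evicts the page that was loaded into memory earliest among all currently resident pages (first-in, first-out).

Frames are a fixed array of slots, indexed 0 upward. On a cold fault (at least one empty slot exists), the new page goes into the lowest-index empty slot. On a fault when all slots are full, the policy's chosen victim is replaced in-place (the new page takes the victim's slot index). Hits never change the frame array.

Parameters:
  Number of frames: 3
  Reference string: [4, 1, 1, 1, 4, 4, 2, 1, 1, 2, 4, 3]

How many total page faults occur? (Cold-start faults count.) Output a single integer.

Step 0: ref 4 → FAULT, frames=[4,-,-]
Step 1: ref 1 → FAULT, frames=[4,1,-]
Step 2: ref 1 → HIT, frames=[4,1,-]
Step 3: ref 1 → HIT, frames=[4,1,-]
Step 4: ref 4 → HIT, frames=[4,1,-]
Step 5: ref 4 → HIT, frames=[4,1,-]
Step 6: ref 2 → FAULT, frames=[4,1,2]
Step 7: ref 1 → HIT, frames=[4,1,2]
Step 8: ref 1 → HIT, frames=[4,1,2]
Step 9: ref 2 → HIT, frames=[4,1,2]
Step 10: ref 4 → HIT, frames=[4,1,2]
Step 11: ref 3 → FAULT (evict 4), frames=[3,1,2]
Total faults: 4

Answer: 4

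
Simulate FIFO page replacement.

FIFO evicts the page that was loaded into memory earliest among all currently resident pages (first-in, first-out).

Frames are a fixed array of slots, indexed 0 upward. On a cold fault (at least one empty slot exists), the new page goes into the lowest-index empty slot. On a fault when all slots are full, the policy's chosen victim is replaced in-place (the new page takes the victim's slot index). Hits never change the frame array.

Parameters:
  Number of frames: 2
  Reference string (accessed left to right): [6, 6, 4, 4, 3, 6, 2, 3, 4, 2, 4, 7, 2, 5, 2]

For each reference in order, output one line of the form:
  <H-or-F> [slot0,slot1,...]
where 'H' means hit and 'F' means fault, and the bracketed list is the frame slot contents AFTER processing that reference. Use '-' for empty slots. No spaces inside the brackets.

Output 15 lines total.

F [6,-]
H [6,-]
F [6,4]
H [6,4]
F [3,4]
F [3,6]
F [2,6]
F [2,3]
F [4,3]
F [4,2]
H [4,2]
F [7,2]
H [7,2]
F [7,5]
F [2,5]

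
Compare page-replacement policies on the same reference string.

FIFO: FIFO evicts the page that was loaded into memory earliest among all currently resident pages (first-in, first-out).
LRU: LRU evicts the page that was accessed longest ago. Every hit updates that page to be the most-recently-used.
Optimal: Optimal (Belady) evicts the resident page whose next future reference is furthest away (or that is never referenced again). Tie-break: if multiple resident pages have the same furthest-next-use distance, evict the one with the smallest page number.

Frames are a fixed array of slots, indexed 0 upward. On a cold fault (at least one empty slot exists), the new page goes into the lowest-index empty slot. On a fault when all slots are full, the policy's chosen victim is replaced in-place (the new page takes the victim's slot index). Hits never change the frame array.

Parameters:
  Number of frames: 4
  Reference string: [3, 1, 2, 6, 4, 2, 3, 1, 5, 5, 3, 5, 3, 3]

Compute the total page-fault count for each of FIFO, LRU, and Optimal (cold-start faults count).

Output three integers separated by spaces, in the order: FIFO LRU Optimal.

--- FIFO ---
  step 0: ref 3 -> FAULT, frames=[3,-,-,-] (faults so far: 1)
  step 1: ref 1 -> FAULT, frames=[3,1,-,-] (faults so far: 2)
  step 2: ref 2 -> FAULT, frames=[3,1,2,-] (faults so far: 3)
  step 3: ref 6 -> FAULT, frames=[3,1,2,6] (faults so far: 4)
  step 4: ref 4 -> FAULT, evict 3, frames=[4,1,2,6] (faults so far: 5)
  step 5: ref 2 -> HIT, frames=[4,1,2,6] (faults so far: 5)
  step 6: ref 3 -> FAULT, evict 1, frames=[4,3,2,6] (faults so far: 6)
  step 7: ref 1 -> FAULT, evict 2, frames=[4,3,1,6] (faults so far: 7)
  step 8: ref 5 -> FAULT, evict 6, frames=[4,3,1,5] (faults so far: 8)
  step 9: ref 5 -> HIT, frames=[4,3,1,5] (faults so far: 8)
  step 10: ref 3 -> HIT, frames=[4,3,1,5] (faults so far: 8)
  step 11: ref 5 -> HIT, frames=[4,3,1,5] (faults so far: 8)
  step 12: ref 3 -> HIT, frames=[4,3,1,5] (faults so far: 8)
  step 13: ref 3 -> HIT, frames=[4,3,1,5] (faults so far: 8)
  FIFO total faults: 8
--- LRU ---
  step 0: ref 3 -> FAULT, frames=[3,-,-,-] (faults so far: 1)
  step 1: ref 1 -> FAULT, frames=[3,1,-,-] (faults so far: 2)
  step 2: ref 2 -> FAULT, frames=[3,1,2,-] (faults so far: 3)
  step 3: ref 6 -> FAULT, frames=[3,1,2,6] (faults so far: 4)
  step 4: ref 4 -> FAULT, evict 3, frames=[4,1,2,6] (faults so far: 5)
  step 5: ref 2 -> HIT, frames=[4,1,2,6] (faults so far: 5)
  step 6: ref 3 -> FAULT, evict 1, frames=[4,3,2,6] (faults so far: 6)
  step 7: ref 1 -> FAULT, evict 6, frames=[4,3,2,1] (faults so far: 7)
  step 8: ref 5 -> FAULT, evict 4, frames=[5,3,2,1] (faults so far: 8)
  step 9: ref 5 -> HIT, frames=[5,3,2,1] (faults so far: 8)
  step 10: ref 3 -> HIT, frames=[5,3,2,1] (faults so far: 8)
  step 11: ref 5 -> HIT, frames=[5,3,2,1] (faults so far: 8)
  step 12: ref 3 -> HIT, frames=[5,3,2,1] (faults so far: 8)
  step 13: ref 3 -> HIT, frames=[5,3,2,1] (faults so far: 8)
  LRU total faults: 8
--- Optimal ---
  step 0: ref 3 -> FAULT, frames=[3,-,-,-] (faults so far: 1)
  step 1: ref 1 -> FAULT, frames=[3,1,-,-] (faults so far: 2)
  step 2: ref 2 -> FAULT, frames=[3,1,2,-] (faults so far: 3)
  step 3: ref 6 -> FAULT, frames=[3,1,2,6] (faults so far: 4)
  step 4: ref 4 -> FAULT, evict 6, frames=[3,1,2,4] (faults so far: 5)
  step 5: ref 2 -> HIT, frames=[3,1,2,4] (faults so far: 5)
  step 6: ref 3 -> HIT, frames=[3,1,2,4] (faults so far: 5)
  step 7: ref 1 -> HIT, frames=[3,1,2,4] (faults so far: 5)
  step 8: ref 5 -> FAULT, evict 1, frames=[3,5,2,4] (faults so far: 6)
  step 9: ref 5 -> HIT, frames=[3,5,2,4] (faults so far: 6)
  step 10: ref 3 -> HIT, frames=[3,5,2,4] (faults so far: 6)
  step 11: ref 5 -> HIT, frames=[3,5,2,4] (faults so far: 6)
  step 12: ref 3 -> HIT, frames=[3,5,2,4] (faults so far: 6)
  step 13: ref 3 -> HIT, frames=[3,5,2,4] (faults so far: 6)
  Optimal total faults: 6

Answer: 8 8 6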